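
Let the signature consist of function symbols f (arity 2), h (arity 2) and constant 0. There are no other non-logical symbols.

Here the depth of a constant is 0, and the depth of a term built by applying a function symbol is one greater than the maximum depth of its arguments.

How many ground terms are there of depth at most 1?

Count level by level. With function symbols f/2, h/2, the terms of depth ≤ k are the 1 constant together with each function applied to depth-≤(k−1) tuples, so N_k = 1 + N_{k-1}^2 + N_{k-1}^2.
N_0 = 1
N_1 = 1 + 1^2 + 1^2 = 3
Explicitly: 0, f(0, 0), h(0, 0).

3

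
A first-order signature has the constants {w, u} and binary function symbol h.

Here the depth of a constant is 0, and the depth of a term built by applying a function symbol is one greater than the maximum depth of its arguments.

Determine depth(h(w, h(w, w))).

2

depth(h(w, w)) = 1 + max(0, 0) = 1
depth(h(w, h(w, w))) = 1 + max(0, 1) = 2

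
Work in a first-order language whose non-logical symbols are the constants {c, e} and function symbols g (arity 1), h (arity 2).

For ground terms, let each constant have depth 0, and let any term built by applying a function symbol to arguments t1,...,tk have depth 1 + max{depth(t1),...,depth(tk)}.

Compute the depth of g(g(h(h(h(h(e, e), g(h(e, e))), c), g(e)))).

7

depth(h(e, e)) = 1 + max(0, 0) = 1
depth(g(h(e, e))) = 1 + depth(h(e, e)) = 1 + 1 = 2
depth(h(h(e, e), g(h(e, e)))) = 1 + max(1, 2) = 3
depth(h(h(h(e, e), g(h(e, e))), c)) = 1 + max(3, 0) = 4
depth(g(e)) = 1 + depth(e) = 1 + 0 = 1
depth(h(h(h(h(e, e), g(h(e, e))), c), g(e))) = 1 + max(4, 1) = 5
depth(g(h(h(h(h(e, e), g(h(e, e))), c), g(e)))) = 1 + depth(h(h(h(h(e, e), g(h(e, e))), c), g(e))) = 1 + 5 = 6
depth(g(g(h(h(h(h(e, e), g(h(e, e))), c), g(e))))) = 1 + depth(g(h(h(h(h(e, e), g(h(e, e))), c), g(e)))) = 1 + 6 = 7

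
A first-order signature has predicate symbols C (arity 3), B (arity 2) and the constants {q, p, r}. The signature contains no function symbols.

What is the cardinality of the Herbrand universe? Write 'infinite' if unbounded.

There are no function symbols, so every ground term is one of the 3 constants.
The Herbrand universe is {q, p, r}, which is finite with 3 elements.

3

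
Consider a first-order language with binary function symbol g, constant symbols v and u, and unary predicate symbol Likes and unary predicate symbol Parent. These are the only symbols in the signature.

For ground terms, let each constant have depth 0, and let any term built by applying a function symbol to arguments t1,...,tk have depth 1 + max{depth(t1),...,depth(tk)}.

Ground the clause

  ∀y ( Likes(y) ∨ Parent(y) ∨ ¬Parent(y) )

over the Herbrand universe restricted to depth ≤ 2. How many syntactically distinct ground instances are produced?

Ground terms of depth ≤ 2:
  If N_k denotes the number of depth-≤k ground terms, the 2 constants give N_0 = 2, and each function symbol of arity r contributes N_{k-1}^r new terms at level k: N_k = 2 + N_{k-1}^2.
  N_0 = 2
  N_1 = 2 + 2^2 = 6
  N_2 = 2 + 6^2 = 38
So there are 38 ground terms available for substitution.
The clause has 1 distinct variable (y), which appears in the body. In the free term algebra distinct substitutions yield syntactically distinct ground instances.
Number of ground instances = 38.

38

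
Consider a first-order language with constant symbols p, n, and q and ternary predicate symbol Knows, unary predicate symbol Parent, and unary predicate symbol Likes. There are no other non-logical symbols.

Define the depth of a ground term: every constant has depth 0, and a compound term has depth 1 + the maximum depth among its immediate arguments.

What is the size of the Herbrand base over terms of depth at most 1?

33

First count ground terms of depth ≤ 1.
With no function symbols every ground term is a constant, so there are exactly 3 ground terms at every depth bound.
N_0 = 3
N_1 = 3
Explicitly: p, n, q.
So |H| = 3.
A ground atom is a predicate applied to a tuple of terms from H, so the count is the sum over predicates of |H|^arity:
  Knows: 3^3 = 27;  Parent: 3;  Likes: 3
Total ground atoms: 27 + 3 + 3 = 33.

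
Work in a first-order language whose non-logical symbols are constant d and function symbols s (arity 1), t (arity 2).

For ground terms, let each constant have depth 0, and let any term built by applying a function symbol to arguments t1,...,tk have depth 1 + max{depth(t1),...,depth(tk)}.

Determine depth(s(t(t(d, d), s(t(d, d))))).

4

depth(t(d, d)) = 1 + max(0, 0) = 1
depth(s(t(d, d))) = 1 + depth(t(d, d)) = 1 + 1 = 2
depth(t(t(d, d), s(t(d, d)))) = 1 + max(1, 2) = 3
depth(s(t(t(d, d), s(t(d, d))))) = 1 + depth(t(t(d, d), s(t(d, d)))) = 1 + 3 = 4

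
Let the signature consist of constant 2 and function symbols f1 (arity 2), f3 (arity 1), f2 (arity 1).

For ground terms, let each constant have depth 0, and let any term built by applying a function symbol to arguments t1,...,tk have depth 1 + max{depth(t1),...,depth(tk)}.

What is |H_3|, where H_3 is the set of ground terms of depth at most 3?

If N_k denotes the number of depth-≤k ground terms, the 1 constant gives N_0 = 1, and each function symbol of arity r contributes N_{k-1}^r new terms at level k: N_k = 1 + N_{k-1}^2 + N_{k-1} + N_{k-1}.
N_0 = 1
N_1 = 1 + 1^2 + 1 + 1 = 4
N_2 = 1 + 4^2 + 4 + 4 = 25
N_3 = 1 + 25^2 + 25 + 25 = 676

676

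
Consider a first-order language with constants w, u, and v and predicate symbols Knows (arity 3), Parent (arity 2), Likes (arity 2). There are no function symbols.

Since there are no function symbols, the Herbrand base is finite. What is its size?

45

With no function symbols, the Herbrand universe is just the 3 constants.
Ground atoms per predicate: Knows: 3^3 = 27, Parent: 3^2 = 9, Likes: 3^2 = 9.
Herbrand base size = 27 + 9 + 9 = 45.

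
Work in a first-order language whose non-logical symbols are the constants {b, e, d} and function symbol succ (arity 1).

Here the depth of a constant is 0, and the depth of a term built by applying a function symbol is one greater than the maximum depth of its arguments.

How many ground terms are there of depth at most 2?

If N_k denotes the number of depth-≤k ground terms, the 3 constants give N_0 = 3, and each function symbol of arity r contributes N_{k-1}^r new terms at level k: N_k = 3 + N_{k-1}.
N_0 = 3
N_1 = 3 + 3 = 6
N_2 = 3 + 6 = 9

9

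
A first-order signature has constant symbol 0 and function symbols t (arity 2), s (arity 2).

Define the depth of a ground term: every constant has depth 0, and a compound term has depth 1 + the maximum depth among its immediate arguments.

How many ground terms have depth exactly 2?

16

Let N_k = |{terms of depth ≤ k}|. Then N_0 = 1 and N_k = 1 + N_{k-1}^2 + N_{k-1}^2 for k ≥ 1 (one summand per function symbol, arity giving the exponent).
N_0 = 1
N_1 = 1 + 1^2 + 1^2 = 3
N_2 = 1 + 3^2 + 3^2 = 19
Terms of depth exactly 2: N_2 − N_1 = 19 − 3 = 16.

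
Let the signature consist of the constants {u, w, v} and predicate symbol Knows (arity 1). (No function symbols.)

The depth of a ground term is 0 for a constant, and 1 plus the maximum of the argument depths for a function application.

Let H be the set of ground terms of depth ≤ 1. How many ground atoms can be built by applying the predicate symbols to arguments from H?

First count ground terms of depth ≤ 1.
With no function symbols every ground term is a constant, so there are exactly 3 ground terms at every depth bound.
N_0 = 3
N_1 = 3
So |H| = 3.
Each predicate of arity r yields |H|^r ground atoms (one per choice of an r-tuple from H):
  Knows: 3
Total ground atoms: 3.

3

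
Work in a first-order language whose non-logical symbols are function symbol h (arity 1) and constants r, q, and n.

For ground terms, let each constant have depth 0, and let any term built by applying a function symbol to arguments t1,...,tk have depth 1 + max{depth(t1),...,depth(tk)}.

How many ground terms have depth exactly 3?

3

If N_k denotes the number of depth-≤k ground terms, the 3 constants give N_0 = 3, and each function symbol of arity r contributes N_{k-1}^r new terms at level k: N_k = 3 + N_{k-1}.
N_0 = 3
N_1 = 3 + 3 = 6
N_2 = 3 + 6 = 9
N_3 = 3 + 9 = 12
Terms of depth exactly 3: N_3 − N_2 = 12 − 9 = 3.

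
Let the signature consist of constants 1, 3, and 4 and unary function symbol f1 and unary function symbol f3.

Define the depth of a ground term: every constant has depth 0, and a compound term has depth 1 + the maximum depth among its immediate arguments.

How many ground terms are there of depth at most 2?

Let N_k count ground terms of depth at most k. Each non-constant term of depth ≤ k is some function symbol applied to depth-≤(k−1) arguments, giving N_k = 3 + N_{k-1} + N_{k-1}.
N_0 = 3
N_1 = 3 + 3 + 3 = 9
N_2 = 3 + 9 + 9 = 21

21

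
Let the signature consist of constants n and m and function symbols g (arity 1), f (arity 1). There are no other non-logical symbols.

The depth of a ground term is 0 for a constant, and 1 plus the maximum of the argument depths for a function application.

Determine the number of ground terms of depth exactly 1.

4

Let N_k = |{terms of depth ≤ k}|. Then N_0 = 2 and N_k = 2 + N_{k-1} + N_{k-1} for k ≥ 1 (one summand per function symbol, arity giving the exponent).
N_0 = 2
N_1 = 2 + 2 + 2 = 6
Terms of depth exactly 1: N_1 − N_0 = 6 − 2 = 4.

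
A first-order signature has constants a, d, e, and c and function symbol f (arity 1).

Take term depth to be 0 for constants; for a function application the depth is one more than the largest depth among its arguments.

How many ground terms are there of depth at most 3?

16

Count level by level. With function symbols f/1, the terms of depth ≤ k are the 4 constants together with each function applied to depth-≤(k−1) tuples, so N_k = 4 + N_{k-1}.
N_0 = 4
N_1 = 4 + 4 = 8
N_2 = 4 + 8 = 12
N_3 = 4 + 12 = 16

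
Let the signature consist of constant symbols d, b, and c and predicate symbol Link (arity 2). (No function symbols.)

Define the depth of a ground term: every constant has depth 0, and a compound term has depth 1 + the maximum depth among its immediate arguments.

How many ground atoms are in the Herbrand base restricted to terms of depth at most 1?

9

First count ground terms of depth ≤ 1.
With no function symbols every ground term is a constant, so there are exactly 3 ground terms at every depth bound.
N_0 = 3
N_1 = 3
So |H| = 3.
For each predicate symbol, the number of ground atoms is |H| raised to its arity; summing:
  Link: 3^2 = 9
Total ground atoms: 9.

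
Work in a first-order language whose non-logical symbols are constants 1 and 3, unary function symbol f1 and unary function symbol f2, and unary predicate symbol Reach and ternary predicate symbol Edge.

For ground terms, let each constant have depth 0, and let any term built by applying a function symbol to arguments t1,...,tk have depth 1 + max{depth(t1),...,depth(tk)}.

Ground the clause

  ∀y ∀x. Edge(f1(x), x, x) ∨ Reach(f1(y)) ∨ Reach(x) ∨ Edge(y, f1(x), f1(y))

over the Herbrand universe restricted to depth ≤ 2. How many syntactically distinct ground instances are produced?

Ground terms of depth ≤ 2:
  Let N_k count ground terms of depth at most k. Each non-constant term of depth ≤ k is some function symbol applied to depth-≤(k−1) arguments, giving N_k = 2 + N_{k-1} + N_{k-1}.
  N_0 = 2
  N_1 = 2 + 2 + 2 = 6
  N_2 = 2 + 6 + 6 = 14
So there are 14 ground terms available for substitution.
There are 2 variables to instantiate (y, x), each occurring in at least one literal, so different choices give different ground instances.
Number of ground instances = 14^2 = 196.

196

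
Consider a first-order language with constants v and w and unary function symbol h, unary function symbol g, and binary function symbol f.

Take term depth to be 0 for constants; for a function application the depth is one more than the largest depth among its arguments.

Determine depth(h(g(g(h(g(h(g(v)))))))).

depth(g(v)) = 1 + depth(v) = 1 + 0 = 1
depth(h(g(v))) = 1 + depth(g(v)) = 1 + 1 = 2
depth(g(h(g(v)))) = 1 + depth(h(g(v))) = 1 + 2 = 3
depth(h(g(h(g(v))))) = 1 + depth(g(h(g(v)))) = 1 + 3 = 4
depth(g(h(g(h(g(v)))))) = 1 + depth(h(g(h(g(v))))) = 1 + 4 = 5
depth(g(g(h(g(h(g(v))))))) = 1 + depth(g(h(g(h(g(v)))))) = 1 + 5 = 6
depth(h(g(g(h(g(h(g(v)))))))) = 1 + depth(g(g(h(g(h(g(v))))))) = 1 + 6 = 7

7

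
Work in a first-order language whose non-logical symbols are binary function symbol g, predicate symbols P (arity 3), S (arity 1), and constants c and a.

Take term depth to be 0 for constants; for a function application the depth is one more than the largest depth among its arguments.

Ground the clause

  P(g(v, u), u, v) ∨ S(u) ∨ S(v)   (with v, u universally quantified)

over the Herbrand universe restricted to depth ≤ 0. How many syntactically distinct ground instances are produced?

4

Ground terms of depth ≤ 0:
  If N_k denotes the number of depth-≤k ground terms, the 2 constants give N_0 = 2, and each function symbol of arity r contributes N_{k-1}^r new terms at level k: N_k = 2 + N_{k-1}^2.
  N_0 = 2
  Explicitly: c, a.
So there are 2 ground terms available for substitution.
There are 2 variables to instantiate (v, u), each occurring in at least one literal, so different choices give different ground instances.
Number of ground instances = 2^2 = 4.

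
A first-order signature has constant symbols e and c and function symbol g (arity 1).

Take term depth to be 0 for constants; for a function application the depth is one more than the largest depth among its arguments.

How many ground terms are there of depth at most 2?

Let N_k = |{terms of depth ≤ k}|. Then N_0 = 2 and N_k = 2 + N_{k-1} for k ≥ 1 (one summand per function symbol, arity giving the exponent).
N_0 = 2
N_1 = 2 + 2 = 4
N_2 = 2 + 4 = 6

6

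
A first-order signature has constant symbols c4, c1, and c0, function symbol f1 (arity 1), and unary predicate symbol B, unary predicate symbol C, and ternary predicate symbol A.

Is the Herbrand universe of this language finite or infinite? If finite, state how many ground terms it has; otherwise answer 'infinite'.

infinite

The signature has at least one function symbol (f1, arity 1) and at least one constant (c4).
Iterating f1 gives infinitely many distinct ground terms: c4, f1(c4), f1(f1(c4)), ...
So the Herbrand universe is infinite.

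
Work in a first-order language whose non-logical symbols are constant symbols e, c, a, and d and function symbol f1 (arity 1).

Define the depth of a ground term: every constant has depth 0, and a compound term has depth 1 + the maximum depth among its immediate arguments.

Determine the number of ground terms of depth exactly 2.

Let N_k = |{terms of depth ≤ k}|. Then N_0 = 4 and N_k = 4 + N_{k-1} for k ≥ 1 (one summand per function symbol, arity giving the exponent).
N_0 = 4
N_1 = 4 + 4 = 8
N_2 = 4 + 8 = 12
Terms of depth exactly 2: N_2 − N_1 = 12 − 8 = 4.

4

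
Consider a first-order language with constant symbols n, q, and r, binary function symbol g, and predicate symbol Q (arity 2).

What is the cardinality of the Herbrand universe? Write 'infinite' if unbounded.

The signature has at least one function symbol (g, arity 2) and at least one constant (n).
Iterating g gives infinitely many distinct ground terms: n, g(n, n), g(g(n, n), g(n, n)), ...
So the Herbrand universe is infinite.

infinite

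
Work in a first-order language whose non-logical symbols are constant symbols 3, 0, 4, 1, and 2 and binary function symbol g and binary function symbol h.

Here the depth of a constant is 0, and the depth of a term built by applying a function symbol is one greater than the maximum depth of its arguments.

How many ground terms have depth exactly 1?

50

Let N_k count ground terms of depth at most k. Each non-constant term of depth ≤ k is some function symbol applied to depth-≤(k−1) arguments, giving N_k = 5 + N_{k-1}^2 + N_{k-1}^2.
N_0 = 5
N_1 = 5 + 5^2 + 5^2 = 55
Terms of depth exactly 1: N_1 − N_0 = 55 − 5 = 50.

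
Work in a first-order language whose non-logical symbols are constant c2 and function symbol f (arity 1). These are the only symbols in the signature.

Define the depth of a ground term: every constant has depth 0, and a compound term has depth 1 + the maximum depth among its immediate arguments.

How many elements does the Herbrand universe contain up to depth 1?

Count level by level. With function symbols f/1, the terms of depth ≤ k are the 1 constant together with each function applied to depth-≤(k−1) tuples, so N_k = 1 + N_{k-1}.
N_0 = 1
N_1 = 1 + 1 = 2

2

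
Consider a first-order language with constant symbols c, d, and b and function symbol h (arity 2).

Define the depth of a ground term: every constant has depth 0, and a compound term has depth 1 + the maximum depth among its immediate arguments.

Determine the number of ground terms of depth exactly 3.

Let N_k count ground terms of depth at most k. Each non-constant term of depth ≤ k is some function symbol applied to depth-≤(k−1) arguments, giving N_k = 3 + N_{k-1}^2.
N_0 = 3
N_1 = 3 + 3^2 = 12
N_2 = 3 + 12^2 = 147
N_3 = 3 + 147^2 = 21612
Terms of depth exactly 3: N_3 − N_2 = 21612 − 147 = 21465.

21465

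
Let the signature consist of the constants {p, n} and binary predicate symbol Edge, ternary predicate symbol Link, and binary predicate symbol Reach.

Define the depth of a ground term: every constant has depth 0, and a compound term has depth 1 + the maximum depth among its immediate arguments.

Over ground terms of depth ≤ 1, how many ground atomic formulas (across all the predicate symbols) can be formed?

16

First count ground terms of depth ≤ 1.
With no function symbols every ground term is a constant, so there are exactly 2 ground terms at every depth bound.
N_0 = 2
N_1 = 2
Explicitly: p, n.
So |H| = 2.
Ground atoms are formed by filling each argument slot of a predicate with a term from H, so an r-ary predicate gives |H|^r atoms:
  Edge: 2^2 = 4;  Link: 2^3 = 8;  Reach: 2^2 = 4
Total ground atoms: 4 + 8 + 4 = 16.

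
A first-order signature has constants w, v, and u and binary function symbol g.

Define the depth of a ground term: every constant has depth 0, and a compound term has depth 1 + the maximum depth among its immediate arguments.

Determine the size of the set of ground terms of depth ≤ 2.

147

Let N_k = |{terms of depth ≤ k}|. Then N_0 = 3 and N_k = 3 + N_{k-1}^2 for k ≥ 1 (one summand per function symbol, arity giving the exponent).
N_0 = 3
N_1 = 3 + 3^2 = 12
N_2 = 3 + 12^2 = 147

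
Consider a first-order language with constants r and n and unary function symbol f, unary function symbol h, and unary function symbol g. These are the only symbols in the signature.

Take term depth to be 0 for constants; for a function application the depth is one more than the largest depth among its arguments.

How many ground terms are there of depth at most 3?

Write N_k for the number of ground terms of depth ≤ k. A term of depth ≤ k is either a constant or a function symbol applied to arguments of depth ≤ k−1, so N_k = 2 + N_{k-1} + N_{k-1} + N_{k-1}.
N_0 = 2
N_1 = 2 + 2 + 2 + 2 = 8
N_2 = 2 + 8 + 8 + 8 = 26
N_3 = 2 + 26 + 26 + 26 = 80

80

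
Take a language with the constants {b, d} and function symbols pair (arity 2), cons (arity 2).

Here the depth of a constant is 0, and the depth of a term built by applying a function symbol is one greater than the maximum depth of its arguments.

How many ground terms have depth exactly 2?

192

If N_k denotes the number of depth-≤k ground terms, the 2 constants give N_0 = 2, and each function symbol of arity r contributes N_{k-1}^r new terms at level k: N_k = 2 + N_{k-1}^2 + N_{k-1}^2.
N_0 = 2
N_1 = 2 + 2^2 + 2^2 = 10
N_2 = 2 + 10^2 + 10^2 = 202
Terms of depth exactly 2: N_2 − N_1 = 202 − 10 = 192.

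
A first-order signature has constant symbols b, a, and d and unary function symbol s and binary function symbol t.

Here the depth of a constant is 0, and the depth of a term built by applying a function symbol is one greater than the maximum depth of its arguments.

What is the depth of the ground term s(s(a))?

2

depth(s(a)) = 1 + depth(a) = 1 + 0 = 1
depth(s(s(a))) = 1 + depth(s(a)) = 1 + 1 = 2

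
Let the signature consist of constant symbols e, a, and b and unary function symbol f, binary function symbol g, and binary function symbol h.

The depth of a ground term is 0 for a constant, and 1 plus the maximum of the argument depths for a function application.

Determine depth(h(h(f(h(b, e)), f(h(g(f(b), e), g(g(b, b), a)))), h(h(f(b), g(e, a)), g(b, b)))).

depth(h(b, e)) = 1 + max(0, 0) = 1
depth(f(h(b, e))) = 1 + depth(h(b, e)) = 1 + 1 = 2
depth(f(b)) = 1 + depth(b) = 1 + 0 = 1
depth(g(f(b), e)) = 1 + max(1, 0) = 2
depth(g(b, b)) = 1 + max(0, 0) = 1
depth(g(g(b, b), a)) = 1 + max(1, 0) = 2
depth(h(g(f(b), e), g(g(b, b), a))) = 1 + max(2, 2) = 3
depth(f(h(g(f(b), e), g(g(b, b), a)))) = 1 + depth(h(g(f(b), e), g(g(b, b), a))) = 1 + 3 = 4
depth(h(f(h(b, e)), f(h(g(f(b), e), g(g(b, b), a))))) = 1 + max(2, 4) = 5
depth(g(e, a)) = 1 + max(0, 0) = 1
depth(h(f(b), g(e, a))) = 1 + max(1, 1) = 2
depth(h(h(f(b), g(e, a)), g(b, b))) = 1 + max(2, 1) = 3
depth(h(h(f(h(b, e)), f(h(g(f(b), e), g(g(b, b), a)))), h(h(f(b), g(e, a)), g(b, b)))) = 1 + max(5, 3) = 6

6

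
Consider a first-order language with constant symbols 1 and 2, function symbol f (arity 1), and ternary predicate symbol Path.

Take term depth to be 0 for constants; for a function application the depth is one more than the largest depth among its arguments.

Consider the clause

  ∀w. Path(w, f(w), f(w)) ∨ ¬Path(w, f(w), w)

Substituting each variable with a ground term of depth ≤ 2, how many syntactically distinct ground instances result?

6

Ground terms of depth ≤ 2:
  Write N_k for the number of ground terms of depth ≤ k. A term of depth ≤ k is either a constant or a function symbol applied to arguments of depth ≤ k−1, so N_k = 2 + N_{k-1}.
  N_0 = 2
  N_1 = 2 + 2 = 4
  N_2 = 2 + 4 = 6
  Explicitly: 1, 2, f(1), f(2), f(f(1)), f(f(2)).
So there are 6 ground terms available for substitution.
The variable w ranges independently over the available ground terms, and distinct assignments produce distinct instances.
Number of ground instances = 6.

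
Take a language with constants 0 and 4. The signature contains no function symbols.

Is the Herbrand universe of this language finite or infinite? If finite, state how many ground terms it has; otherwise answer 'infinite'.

There are no function symbols, so every ground term is one of the 2 constants.
The Herbrand universe is {0, 4}, which is finite with 2 elements.

2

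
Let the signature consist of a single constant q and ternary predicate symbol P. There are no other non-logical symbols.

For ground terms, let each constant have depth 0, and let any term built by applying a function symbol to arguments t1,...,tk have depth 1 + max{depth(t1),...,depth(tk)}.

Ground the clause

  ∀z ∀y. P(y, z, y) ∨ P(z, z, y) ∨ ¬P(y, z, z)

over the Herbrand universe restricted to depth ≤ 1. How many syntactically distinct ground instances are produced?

Ground terms of depth ≤ 1:
  With no function symbols every ground term is a constant, so there is exactly 1 ground term at every depth bound.
  N_0 = 1
  N_1 = 1
  Explicitly: q.
So there is exactly 1 ground term available for substitution.
There are 2 variables to instantiate (z, y), each occurring in at least one literal, so different choices give different ground instances.
Number of ground instances = 1^2 = 1.

1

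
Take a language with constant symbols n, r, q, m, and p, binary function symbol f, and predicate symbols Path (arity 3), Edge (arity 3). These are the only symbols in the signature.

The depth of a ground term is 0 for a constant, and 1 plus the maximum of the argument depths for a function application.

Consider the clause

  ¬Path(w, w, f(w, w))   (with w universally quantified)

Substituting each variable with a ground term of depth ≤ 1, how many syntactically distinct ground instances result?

30

Ground terms of depth ≤ 1:
  Count level by level. With function symbols f/2, the terms of depth ≤ k are the 5 constants together with each function applied to depth-≤(k−1) tuples, so N_k = 5 + N_{k-1}^2.
  N_0 = 5
  N_1 = 5 + 5^2 = 30
So there are 30 ground terms available for substitution.
The clause has 1 distinct variable (w), which appears in the body. In the free term algebra distinct substitutions yield syntactically distinct ground instances.
Number of ground instances = 30.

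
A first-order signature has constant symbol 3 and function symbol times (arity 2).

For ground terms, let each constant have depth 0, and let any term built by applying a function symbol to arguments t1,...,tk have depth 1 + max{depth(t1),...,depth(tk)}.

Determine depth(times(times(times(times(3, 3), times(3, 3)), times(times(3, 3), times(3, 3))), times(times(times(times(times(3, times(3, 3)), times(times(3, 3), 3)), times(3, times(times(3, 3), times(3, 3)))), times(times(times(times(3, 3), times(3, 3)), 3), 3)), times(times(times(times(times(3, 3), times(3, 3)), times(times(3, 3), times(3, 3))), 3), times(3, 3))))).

7

depth(times(3, 3)) = 1 + max(0, 0) = 1
depth(times(times(3, 3), times(3, 3))) = 1 + max(1, 1) = 2
depth(times(times(times(3, 3), times(3, 3)), times(times(3, 3), times(3, 3)))) = 1 + max(2, 2) = 3
depth(times(3, times(3, 3))) = 1 + max(0, 1) = 2
depth(times(times(3, 3), 3)) = 1 + max(1, 0) = 2
depth(times(times(3, times(3, 3)), times(times(3, 3), 3))) = 1 + max(2, 2) = 3
depth(times(3, times(times(3, 3), times(3, 3)))) = 1 + max(0, 2) = 3
depth(times(times(times(3, times(3, 3)), times(times(3, 3), 3)), times(3, times(times(3, 3), times(3, 3))))) = 1 + max(3, 3) = 4
depth(times(times(times(3, 3), times(3, 3)), 3)) = 1 + max(2, 0) = 3
depth(times(times(times(times(3, 3), times(3, 3)), 3), 3)) = 1 + max(3, 0) = 4
depth(times(times(times(times(3, times(3, 3)), times(times(3, 3), 3)), times(3, times(times(3, 3), times(3, 3)))), times(times(times(times(3, 3), times(3, 3)), 3), 3))) = 1 + max(4, 4) = 5
depth(times(times(times(times(3, 3), times(3, 3)), times(times(3, 3), times(3, 3))), 3)) = 1 + max(3, 0) = 4
depth(times(times(times(times(times(3, 3), times(3, 3)), times(times(3, 3), times(3, 3))), 3), times(3, 3))) = 1 + max(4, 1) = 5
depth(times(times(times(times(times(3, times(3, 3)), times(times(3, 3), 3)), times(3, times(times(3, 3), times(3, 3)))), times(times(times(times(3, 3), times(3, 3)), 3), 3)), times(times(times(times(times(3, 3), times(3, 3)), times(times(3, 3), times(3, 3))), 3), times(3, 3)))) = 1 + max(5, 5) = 6
depth(times(times(times(times(3, 3), times(3, 3)), times(times(3, 3), times(3, 3))), times(times(times(times(times(3, times(3, 3)), times(times(3, 3), 3)), times(3, times(times(3, 3), times(3, 3)))), times(times(times(times(3, 3), times(3, 3)), 3), 3)), times(times(times(times(times(3, 3), times(3, 3)), times(times(3, 3), times(3, 3))), 3), times(3, 3))))) = 1 + max(3, 6) = 7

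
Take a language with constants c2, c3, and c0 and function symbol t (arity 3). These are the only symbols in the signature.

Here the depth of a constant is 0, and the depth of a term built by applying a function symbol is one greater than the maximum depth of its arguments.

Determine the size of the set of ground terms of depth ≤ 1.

Let N_k = |{terms of depth ≤ k}|. Then N_0 = 3 and N_k = 3 + N_{k-1}^3 for k ≥ 1 (one summand per function symbol, arity giving the exponent).
N_0 = 3
N_1 = 3 + 3^3 = 30

30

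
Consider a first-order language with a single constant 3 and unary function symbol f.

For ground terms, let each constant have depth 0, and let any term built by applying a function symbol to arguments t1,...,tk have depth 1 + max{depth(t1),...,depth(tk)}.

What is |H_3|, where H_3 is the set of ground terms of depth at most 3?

Let N_k count ground terms of depth at most k. Each non-constant term of depth ≤ k is some function symbol applied to depth-≤(k−1) arguments, giving N_k = 1 + N_{k-1}.
N_0 = 1
N_1 = 1 + 1 = 2
N_2 = 1 + 2 = 3
N_3 = 1 + 3 = 4
Explicitly: 3, f(3), f(f(3)), f(f(f(3))).

4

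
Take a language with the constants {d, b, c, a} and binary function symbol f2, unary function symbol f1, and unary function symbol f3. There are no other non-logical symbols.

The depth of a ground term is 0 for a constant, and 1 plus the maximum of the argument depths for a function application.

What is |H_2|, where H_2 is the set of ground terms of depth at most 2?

Count level by level. With function symbols f2/2, f1/1, f3/1, the terms of depth ≤ k are the 4 constants together with each function applied to depth-≤(k−1) tuples, so N_k = 4 + N_{k-1}^2 + N_{k-1} + N_{k-1}.
N_0 = 4
N_1 = 4 + 4^2 + 4 + 4 = 28
N_2 = 4 + 28^2 + 28 + 28 = 844

844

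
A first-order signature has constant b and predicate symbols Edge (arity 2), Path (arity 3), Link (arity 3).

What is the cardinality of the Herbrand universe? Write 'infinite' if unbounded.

1

There are no function symbols, so the only ground term is the single constant.
The Herbrand universe is {b}, finite with 1 element.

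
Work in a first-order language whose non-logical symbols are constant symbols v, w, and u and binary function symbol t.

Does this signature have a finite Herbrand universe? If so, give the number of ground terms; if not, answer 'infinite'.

infinite

The signature has at least one function symbol (t, arity 2) and at least one constant (v).
Iterating t gives infinitely many distinct ground terms: v, t(v, v), t(t(v, v), t(v, v)), ...
So the Herbrand universe is infinite.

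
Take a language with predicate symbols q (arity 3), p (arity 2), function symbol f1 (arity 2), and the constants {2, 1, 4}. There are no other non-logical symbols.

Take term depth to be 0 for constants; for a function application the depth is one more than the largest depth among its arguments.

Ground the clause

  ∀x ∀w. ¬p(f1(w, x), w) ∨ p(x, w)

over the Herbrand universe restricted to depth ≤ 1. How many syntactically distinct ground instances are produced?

Ground terms of depth ≤ 1:
  Write N_k for the number of ground terms of depth ≤ k. A term of depth ≤ k is either a constant or a function symbol applied to arguments of depth ≤ k−1, so N_k = 3 + N_{k-1}^2.
  N_0 = 3
  N_1 = 3 + 3^2 = 12
  Explicitly: 2, 1, 4, f1(2, 2), f1(2, 1), f1(2, 4), f1(1, 2), f1(1, 1), f1(1, 4), f1(4, 2), f1(4, 1), f1(4, 4).
So there are 12 ground terms available for substitution.
There are 2 variables to instantiate (x, w), each occurring in at least one literal, so different choices give different ground instances.
Number of ground instances = 12^2 = 144.

144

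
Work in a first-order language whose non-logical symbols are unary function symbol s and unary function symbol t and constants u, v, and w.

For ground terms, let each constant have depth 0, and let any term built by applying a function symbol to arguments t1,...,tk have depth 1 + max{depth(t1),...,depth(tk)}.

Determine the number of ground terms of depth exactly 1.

Let N_k = |{terms of depth ≤ k}|. Then N_0 = 3 and N_k = 3 + N_{k-1} + N_{k-1} for k ≥ 1 (one summand per function symbol, arity giving the exponent).
N_0 = 3
N_1 = 3 + 3 + 3 = 9
Terms of depth exactly 1: N_1 − N_0 = 9 − 3 = 6.

6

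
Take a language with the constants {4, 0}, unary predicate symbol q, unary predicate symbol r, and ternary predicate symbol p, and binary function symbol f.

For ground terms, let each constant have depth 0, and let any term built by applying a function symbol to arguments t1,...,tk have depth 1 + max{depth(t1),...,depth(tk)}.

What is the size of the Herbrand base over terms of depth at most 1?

228

First count ground terms of depth ≤ 1.
Count level by level. With function symbols f/2, the terms of depth ≤ k are the 2 constants together with each function applied to depth-≤(k−1) tuples, so N_k = 2 + N_{k-1}^2.
N_0 = 2
N_1 = 2 + 2^2 = 6
Explicitly: 4, 0, f(4, 4), f(4, 0), f(0, 4), f(0, 0).
So |H| = 6.
Ground atoms are formed by filling each argument slot of a predicate with a term from H, so an r-ary predicate gives |H|^r atoms:
  q: 6;  r: 6;  p: 6^3 = 216
Total ground atoms: 6 + 6 + 216 = 228.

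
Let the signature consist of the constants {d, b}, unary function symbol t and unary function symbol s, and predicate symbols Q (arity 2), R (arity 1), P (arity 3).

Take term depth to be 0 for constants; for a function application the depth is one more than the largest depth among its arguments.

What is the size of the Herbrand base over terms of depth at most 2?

First count ground terms of depth ≤ 2.
If N_k denotes the number of depth-≤k ground terms, the 2 constants give N_0 = 2, and each function symbol of arity r contributes N_{k-1}^r new terms at level k: N_k = 2 + N_{k-1} + N_{k-1}.
N_0 = 2
N_1 = 2 + 2 + 2 = 6
N_2 = 2 + 6 + 6 = 14
So |H| = 14.
Ground atoms are formed by filling each argument slot of a predicate with a term from H, so an r-ary predicate gives |H|^r atoms:
  Q: 14^2 = 196;  R: 14;  P: 14^3 = 2744
Total ground atoms: 196 + 14 + 2744 = 2954.

2954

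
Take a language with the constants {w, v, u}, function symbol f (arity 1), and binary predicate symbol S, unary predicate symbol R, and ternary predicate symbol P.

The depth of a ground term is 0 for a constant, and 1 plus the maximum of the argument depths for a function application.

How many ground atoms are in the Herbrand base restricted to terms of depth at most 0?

First count ground terms of depth ≤ 0.
Count level by level. With function symbols f/1, the terms of depth ≤ k are the 3 constants together with each function applied to depth-≤(k−1) tuples, so N_k = 3 + N_{k-1}.
N_0 = 3
So |H| = 3.
Ground atoms are formed by filling each argument slot of a predicate with a term from H, so an r-ary predicate gives |H|^r atoms:
  S: 3^2 = 9;  R: 3;  P: 3^3 = 27
Total ground atoms: 9 + 3 + 27 = 39.

39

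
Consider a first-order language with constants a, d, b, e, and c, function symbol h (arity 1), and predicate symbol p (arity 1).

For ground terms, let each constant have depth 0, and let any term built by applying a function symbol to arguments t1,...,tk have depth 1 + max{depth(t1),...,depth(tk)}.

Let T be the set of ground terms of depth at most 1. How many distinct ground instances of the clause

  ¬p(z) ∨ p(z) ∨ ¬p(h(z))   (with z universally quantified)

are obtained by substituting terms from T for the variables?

10

Ground terms of depth ≤ 1:
  Count level by level. With function symbols h/1, the terms of depth ≤ k are the 5 constants together with each function applied to depth-≤(k−1) tuples, so N_k = 5 + N_{k-1}.
  N_0 = 5
  N_1 = 5 + 5 = 10
So there are 10 ground terms available for substitution.
The variable z ranges independently over the available ground terms, and distinct assignments produce distinct instances.
Number of ground instances = 10.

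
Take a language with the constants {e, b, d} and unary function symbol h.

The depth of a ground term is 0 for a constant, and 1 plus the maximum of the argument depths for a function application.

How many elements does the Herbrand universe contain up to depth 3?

12

If N_k denotes the number of depth-≤k ground terms, the 3 constants give N_0 = 3, and each function symbol of arity r contributes N_{k-1}^r new terms at level k: N_k = 3 + N_{k-1}.
N_0 = 3
N_1 = 3 + 3 = 6
N_2 = 3 + 6 = 9
N_3 = 3 + 9 = 12
Explicitly: e, b, d, h(e), h(b), h(d), h(h(e)), h(h(b)), h(h(d)), h(h(h(e))), h(h(h(b))), h(h(h(d))).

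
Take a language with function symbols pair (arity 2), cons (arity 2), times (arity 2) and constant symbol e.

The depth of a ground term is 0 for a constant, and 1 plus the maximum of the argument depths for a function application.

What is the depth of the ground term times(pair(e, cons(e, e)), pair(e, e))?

3

depth(cons(e, e)) = 1 + max(0, 0) = 1
depth(pair(e, cons(e, e))) = 1 + max(0, 1) = 2
depth(pair(e, e)) = 1 + max(0, 0) = 1
depth(times(pair(e, cons(e, e)), pair(e, e))) = 1 + max(2, 1) = 3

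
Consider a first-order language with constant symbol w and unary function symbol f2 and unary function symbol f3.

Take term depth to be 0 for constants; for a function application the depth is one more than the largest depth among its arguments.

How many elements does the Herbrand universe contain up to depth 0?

Write N_k for the number of ground terms of depth ≤ k. A term of depth ≤ k is either a constant or a function symbol applied to arguments of depth ≤ k−1, so N_k = 1 + N_{k-1} + N_{k-1}.
N_0 = 1

1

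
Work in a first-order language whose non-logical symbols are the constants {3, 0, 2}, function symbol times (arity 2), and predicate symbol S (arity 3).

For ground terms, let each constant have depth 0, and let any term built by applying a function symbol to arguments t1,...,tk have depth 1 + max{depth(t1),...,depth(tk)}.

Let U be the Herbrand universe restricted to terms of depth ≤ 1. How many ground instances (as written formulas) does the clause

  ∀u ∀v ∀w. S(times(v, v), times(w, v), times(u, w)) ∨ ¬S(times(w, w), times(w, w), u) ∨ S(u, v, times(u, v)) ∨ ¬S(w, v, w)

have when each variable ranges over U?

1728

Ground terms of depth ≤ 1:
  If N_k denotes the number of depth-≤k ground terms, the 3 constants give N_0 = 3, and each function symbol of arity r contributes N_{k-1}^r new terms at level k: N_k = 3 + N_{k-1}^2.
  N_0 = 3
  N_1 = 3 + 3^2 = 12
So there are 12 ground terms available for substitution.
There are 3 variables to instantiate (u, v, w), each occurring in at least one literal, so different choices give different ground instances.
Number of ground instances = 12^3 = 1728.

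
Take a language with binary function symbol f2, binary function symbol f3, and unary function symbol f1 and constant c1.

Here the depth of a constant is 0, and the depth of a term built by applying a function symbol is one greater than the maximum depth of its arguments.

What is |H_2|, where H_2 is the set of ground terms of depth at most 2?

Let N_k = |{terms of depth ≤ k}|. Then N_0 = 1 and N_k = 1 + N_{k-1}^2 + N_{k-1}^2 + N_{k-1} for k ≥ 1 (one summand per function symbol, arity giving the exponent).
N_0 = 1
N_1 = 1 + 1^2 + 1^2 + 1 = 4
N_2 = 1 + 4^2 + 4^2 + 4 = 37

37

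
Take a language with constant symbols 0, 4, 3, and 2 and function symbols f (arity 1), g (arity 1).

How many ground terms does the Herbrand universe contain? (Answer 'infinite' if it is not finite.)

The signature has at least one function symbol (f, arity 1) and at least one constant (0).
Iterating f gives infinitely many distinct ground terms: 0, f(0), f(f(0)), ...
So the Herbrand universe is infinite.

infinite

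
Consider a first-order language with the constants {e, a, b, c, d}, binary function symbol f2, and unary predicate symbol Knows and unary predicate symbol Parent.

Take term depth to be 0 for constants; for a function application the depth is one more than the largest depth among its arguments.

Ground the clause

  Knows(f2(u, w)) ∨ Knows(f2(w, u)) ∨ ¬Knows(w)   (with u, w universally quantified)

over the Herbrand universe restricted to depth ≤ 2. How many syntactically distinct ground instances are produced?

819025

Ground terms of depth ≤ 2:
  If N_k denotes the number of depth-≤k ground terms, the 5 constants give N_0 = 5, and each function symbol of arity r contributes N_{k-1}^r new terms at level k: N_k = 5 + N_{k-1}^2.
  N_0 = 5
  N_1 = 5 + 5^2 = 30
  N_2 = 5 + 30^2 = 905
So there are 905 ground terms available for substitution.
There are 2 variables to instantiate (u, w), each occurring in at least one literal, so different choices give different ground instances.
Number of ground instances = 905^2 = 819025.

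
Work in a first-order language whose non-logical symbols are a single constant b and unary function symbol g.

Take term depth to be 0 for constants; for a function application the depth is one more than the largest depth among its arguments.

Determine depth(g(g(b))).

2

depth(g(b)) = 1 + depth(b) = 1 + 0 = 1
depth(g(g(b))) = 1 + depth(g(b)) = 1 + 1 = 2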